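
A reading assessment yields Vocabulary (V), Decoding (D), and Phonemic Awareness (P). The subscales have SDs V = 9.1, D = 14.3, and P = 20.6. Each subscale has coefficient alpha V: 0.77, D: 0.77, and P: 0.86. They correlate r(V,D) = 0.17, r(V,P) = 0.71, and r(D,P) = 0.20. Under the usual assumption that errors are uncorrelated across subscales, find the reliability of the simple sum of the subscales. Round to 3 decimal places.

Var(V+D+P) = 9.1² + 14.3² + 20.6² + 2·[9.1·14.3·0.17 + 9.1·20.6·0.71 + 14.3·20.6·0.20] = 711.66 + 428.269 = 1139.93.
With uncorrelated errors the cross-covariances are all true-score covariance, so they carry over unchanged; only the diagonal terms shrink to ρᵢσᵢ².
True-score variance = [9.1²·0.77 + 14.3²·0.77 + 20.6²·0.86] + 428.269 = 586.171 + 428.269 = 1014.44.
Reliability = 1014.44 / 1139.93 = 0.890.

0.890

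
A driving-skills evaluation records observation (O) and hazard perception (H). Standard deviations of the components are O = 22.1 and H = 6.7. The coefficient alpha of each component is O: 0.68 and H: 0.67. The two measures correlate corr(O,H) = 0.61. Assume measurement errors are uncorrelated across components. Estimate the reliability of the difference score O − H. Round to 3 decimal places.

Var(O−H) = 22.1² + 6.7² − 2·22.1·6.7·0.61 = 533.3 − 180.645 = 352.655.
With uncorrelated errors the cross-covariances are all true-score covariance, so they carry over unchanged; only the diagonal terms shrink to ρᵢσᵢ².
True-score variance = [22.1²·0.68 + 6.7²·0.67] − 180.645 = 362.195 − 180.645 = 181.55.
Reliability = 181.55 / 352.655 = 0.515.

0.515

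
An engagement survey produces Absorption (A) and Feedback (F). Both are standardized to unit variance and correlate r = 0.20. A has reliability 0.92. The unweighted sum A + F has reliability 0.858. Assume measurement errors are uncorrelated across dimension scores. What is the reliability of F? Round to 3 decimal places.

Var(A+F) = 2 + 2·0.20 = 2.400.
True-score variance = ρ_A + ρ_F + 2·0.20, so 0.858 = (0.92 + ρ_F + 0.40) / 2.400.
ρ_F = 0.858·2.400 − 0.92 − 0.40 = 0.739.

0.739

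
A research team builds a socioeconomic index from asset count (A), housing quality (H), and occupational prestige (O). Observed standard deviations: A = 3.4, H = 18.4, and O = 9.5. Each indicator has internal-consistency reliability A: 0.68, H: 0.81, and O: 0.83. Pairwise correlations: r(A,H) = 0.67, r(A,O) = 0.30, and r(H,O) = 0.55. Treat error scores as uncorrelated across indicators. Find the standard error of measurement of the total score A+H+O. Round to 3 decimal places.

9.131

Var(total) = 440.37 + 295.49 = 735.86.
True-score variance = 357.002 + 295.49 = 652.492, so reliability = 0.8867.
Error variance = 735.86 − 652.492 = 83.3681; SEM = √83.3681 = 9.131.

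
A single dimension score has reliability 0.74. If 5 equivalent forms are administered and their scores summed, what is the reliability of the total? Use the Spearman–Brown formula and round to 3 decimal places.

ρ_k = kρ / (1 + (k−1)ρ) = 5·0.74 / (1 + 4·0.74) = 3.700 / 3.960 = 0.934.

0.934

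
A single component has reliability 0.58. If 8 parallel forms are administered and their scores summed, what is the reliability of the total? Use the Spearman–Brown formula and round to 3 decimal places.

0.917

ρ_k = kρ / (1 + (k−1)ρ) = 8·0.58 / (1 + 7·0.58) = 4.640 / 5.060 = 0.917.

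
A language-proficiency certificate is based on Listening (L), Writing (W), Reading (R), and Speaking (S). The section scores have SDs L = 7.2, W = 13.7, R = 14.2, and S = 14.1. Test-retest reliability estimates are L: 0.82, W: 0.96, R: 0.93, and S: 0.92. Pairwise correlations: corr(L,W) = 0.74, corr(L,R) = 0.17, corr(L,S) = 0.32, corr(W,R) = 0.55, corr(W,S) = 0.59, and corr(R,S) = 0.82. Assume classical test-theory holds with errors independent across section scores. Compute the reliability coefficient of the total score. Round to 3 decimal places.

Var(L+W+R+S) = 7.2² + 13.7² + 14.2² + 14.1² + 2·[7.2·13.7·0.74 + 7.2·14.2·0.17 + 7.2·14.1·0.32 + 13.7·14.2·0.55 + 13.7·14.1·0.59 + 14.2·14.1·0.82] = 639.98 + 1016.02 = 1656.
Because errors are independent across components, Cov(Tᵢ,Tⱼ) = Cov(Xᵢ,Xⱼ); the off-diagonal part of the true-score variance is the same as above.
True-score variance = [7.2²·0.82 + 13.7²·0.96 + 14.2²·0.93 + 14.1²·0.92] + 1016.02 = 593.122 + 1016.02 = 1609.14.
Reliability = 1609.14 / 1656 = 0.972.

0.972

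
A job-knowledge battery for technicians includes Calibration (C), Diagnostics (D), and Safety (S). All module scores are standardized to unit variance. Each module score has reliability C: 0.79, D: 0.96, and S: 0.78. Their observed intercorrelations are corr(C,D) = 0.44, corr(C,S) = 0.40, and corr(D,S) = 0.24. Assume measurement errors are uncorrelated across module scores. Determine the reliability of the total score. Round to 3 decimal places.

0.909

Var(C+D+S) = 3 + 2·[0.44 + 0.40 + 0.24] = 3 + 2.16 = 5.16.
With uncorrelated errors the cross-covariances are all true-score covariance, so they carry over unchanged; only the diagonal terms shrink to ρᵢσᵢ².
True-score variance = [0.79 + 0.96 + 0.78] + 2.16 = 2.53 + 2.16 = 4.69.
Reliability = 4.69 / 5.16 = 0.909.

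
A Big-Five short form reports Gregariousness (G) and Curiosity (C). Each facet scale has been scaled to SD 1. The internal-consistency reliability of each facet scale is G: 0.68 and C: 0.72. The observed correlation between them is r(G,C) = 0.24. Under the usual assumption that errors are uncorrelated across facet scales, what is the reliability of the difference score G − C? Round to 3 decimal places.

0.605

Var(G−C) = 1 + 1 − 2·0.24 = 2 − 0.48 = 1.52.
With uncorrelated errors the cross-covariances are all true-score covariance, so they carry over unchanged; only the diagonal terms shrink to ρᵢσᵢ².
True-score variance = [0.68 + 0.72] − 0.48 = 1.4 − 0.48 = 0.92.
Reliability = 0.92 / 1.52 = 0.605.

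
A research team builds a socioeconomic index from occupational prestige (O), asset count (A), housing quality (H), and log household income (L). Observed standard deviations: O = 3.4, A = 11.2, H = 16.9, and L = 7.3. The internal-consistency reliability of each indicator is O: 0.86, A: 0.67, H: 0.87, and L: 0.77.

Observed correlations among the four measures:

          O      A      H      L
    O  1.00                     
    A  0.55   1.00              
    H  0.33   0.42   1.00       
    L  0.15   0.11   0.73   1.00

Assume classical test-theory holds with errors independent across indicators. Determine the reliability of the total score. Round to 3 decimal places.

Var(O+A+H+L) = 3.4² + 11.2² + 16.9² + 7.3² + 2·[3.4·11.2·0.55 + 3.4·16.9·0.33 + 3.4·7.3·0.15 + 11.2·16.9·0.42 + 11.2·7.3·0.11 + 16.9·7.3·0.73] = 475.9 + 444.36 = 920.26.
Because errors are independent across components, Cov(Tᵢ,Tⱼ) = Cov(Xᵢ,Xⱼ); the off-diagonal part of the true-score variance is the same as above.
True-score variance = [3.4²·0.86 + 11.2²·0.67 + 16.9²·0.87 + 7.3²·0.77] + 444.36 = 383.5 + 444.36 = 827.861.
Reliability = 827.861 / 920.26 = 0.900.

0.900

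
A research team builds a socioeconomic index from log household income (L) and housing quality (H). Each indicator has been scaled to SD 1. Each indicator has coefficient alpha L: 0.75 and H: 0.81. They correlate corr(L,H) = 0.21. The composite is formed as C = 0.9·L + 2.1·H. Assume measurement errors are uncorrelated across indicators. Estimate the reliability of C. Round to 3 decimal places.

Var(C) = 0.9² + 2.1² + 2·[1.89·0.21] = 5.22 + 0.7938 = 6.0138.
With uncorrelated errors the cross-covariances are all true-score covariance, so they carry over unchanged; only the diagonal terms shrink to ρᵢσᵢ².
True-score variance = [0.9²·0.75 + 2.1²·0.81] + 0.7938 = 4.1796 + 0.7938 = 4.9734.
Reliability = 4.9734 / 6.0138 = 0.827.

0.827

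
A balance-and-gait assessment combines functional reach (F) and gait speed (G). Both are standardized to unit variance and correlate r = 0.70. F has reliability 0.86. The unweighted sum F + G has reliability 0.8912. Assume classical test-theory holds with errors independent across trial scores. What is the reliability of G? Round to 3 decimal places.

Var(F+G) = 2 + 2·0.70 = 3.400.
True-score variance = ρ_F + ρ_G + 2·0.70, so 0.8912 = (0.86 + ρ_G + 1.40) / 3.400.
ρ_G = 0.8912·3.400 − 0.86 − 1.40 = 0.770.

0.770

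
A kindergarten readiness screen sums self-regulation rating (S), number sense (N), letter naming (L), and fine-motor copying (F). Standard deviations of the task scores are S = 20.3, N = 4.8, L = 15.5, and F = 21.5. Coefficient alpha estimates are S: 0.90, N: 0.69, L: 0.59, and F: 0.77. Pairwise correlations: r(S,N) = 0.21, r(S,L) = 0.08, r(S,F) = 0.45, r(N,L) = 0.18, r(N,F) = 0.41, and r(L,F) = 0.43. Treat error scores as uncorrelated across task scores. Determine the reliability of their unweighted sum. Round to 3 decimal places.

0.875

Var(S+N+L+F) = 20.3² + 4.8² + 15.5² + 21.5² + 2·[20.3·4.8·0.21 + 20.3·15.5·0.08 + 20.3·21.5·0.45 + 4.8·15.5·0.18 + 4.8·21.5·0.41 + 15.5·21.5·0.43] = 1137.63 + 882.077 = 2019.71.
Because errors are independent across components, Cov(Tᵢ,Tⱼ) = Cov(Xᵢ,Xⱼ); the off-diagonal part of the true-score variance is the same as above.
True-score variance = [20.3²·0.90 + 4.8²·0.69 + 15.5²·0.59 + 21.5²·0.77] + 882.077 = 884.459 + 882.077 = 1766.54.
Reliability = 1766.54 / 2019.71 = 0.875.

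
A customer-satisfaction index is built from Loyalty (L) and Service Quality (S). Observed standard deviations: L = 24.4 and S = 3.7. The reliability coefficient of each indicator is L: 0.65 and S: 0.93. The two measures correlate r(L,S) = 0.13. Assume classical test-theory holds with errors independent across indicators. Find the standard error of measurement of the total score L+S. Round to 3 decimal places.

14.468

Var(total) = 609.05 + 23.4728 = 632.523.
True-score variance = 399.716 + 23.4728 = 423.188, so reliability = 0.6690.
Error variance = 632.523 − 423.188 = 209.334; SEM = √209.334 = 14.468.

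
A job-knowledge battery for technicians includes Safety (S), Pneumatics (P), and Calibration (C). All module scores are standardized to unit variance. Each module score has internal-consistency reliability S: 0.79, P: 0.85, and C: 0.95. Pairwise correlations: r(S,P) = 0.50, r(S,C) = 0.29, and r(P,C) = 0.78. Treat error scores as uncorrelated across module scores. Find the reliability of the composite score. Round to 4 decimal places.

Var(S+P+C) = 3 + 2·[0.50 + 0.29 + 0.78] = 3 + 3.14 = 6.14.
Under uncorrelated errors the observed covariances equal the true-score covariances, so only the own-variance terms attenuate.
True-score variance = [0.79 + 0.85 + 0.95] + 3.14 = 2.59 + 3.14 = 5.73.
Reliability = 5.73 / 6.14 = 0.9332.

0.9332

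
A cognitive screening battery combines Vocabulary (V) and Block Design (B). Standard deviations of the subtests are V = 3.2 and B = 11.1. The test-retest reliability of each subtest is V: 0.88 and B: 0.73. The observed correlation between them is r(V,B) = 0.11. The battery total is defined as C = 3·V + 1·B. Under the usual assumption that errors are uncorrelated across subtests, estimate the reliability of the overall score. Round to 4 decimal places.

0.8144

Var(C) = 3²·3.2² + 11.1² + 2·[3·3.2·11.1·0.11] = 215.37 + 23.4432 = 238.813.
Under uncorrelated errors the observed covariances equal the true-score covariances, so only the own-variance terms attenuate.
True-score variance = [3²·3.2²·0.88 + 11.1²·0.73] + 23.4432 = 171.044 + 23.4432 = 194.487.
Reliability = 194.487 / 238.813 = 0.8144.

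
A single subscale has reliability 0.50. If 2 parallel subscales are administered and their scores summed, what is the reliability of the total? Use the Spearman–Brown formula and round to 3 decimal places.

ρ_k = kρ / (1 + (k−1)ρ) = 2·0.50 / (1 + 1·0.50) = 1.000 / 1.500 = 0.667.

0.667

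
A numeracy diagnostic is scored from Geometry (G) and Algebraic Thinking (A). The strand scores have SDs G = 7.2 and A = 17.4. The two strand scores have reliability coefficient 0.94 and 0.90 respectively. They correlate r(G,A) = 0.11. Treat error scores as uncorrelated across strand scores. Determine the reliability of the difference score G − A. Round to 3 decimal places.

Var(G−A) = 7.2² + 17.4² − 2·7.2·17.4·0.11 = 354.6 − 27.5616 = 327.038.
Under uncorrelated errors the observed covariances equal the true-score covariances, so only the own-variance terms attenuate.
True-score variance = [7.2²·0.94 + 17.4²·0.90] − 27.5616 = 321.214 − 27.5616 = 293.652.
Reliability = 293.652 / 327.038 = 0.898.

0.898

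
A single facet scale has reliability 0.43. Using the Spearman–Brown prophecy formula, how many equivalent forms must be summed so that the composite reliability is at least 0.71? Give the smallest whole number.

4

k ≥ ρ*(1−ρ₁)/(ρ₁(1−ρ*)) = 0.71·0.57 / (0.43·0.29) = 3.245.
Smallest integer k = 4.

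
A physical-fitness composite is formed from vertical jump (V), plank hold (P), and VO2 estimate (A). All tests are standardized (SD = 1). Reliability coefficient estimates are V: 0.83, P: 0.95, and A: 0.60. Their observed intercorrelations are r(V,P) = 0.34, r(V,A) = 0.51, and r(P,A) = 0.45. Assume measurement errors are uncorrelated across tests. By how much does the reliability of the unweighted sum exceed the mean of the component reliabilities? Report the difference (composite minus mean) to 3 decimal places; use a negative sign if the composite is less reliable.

Var(sum) = 3 + 2.6 = 5.6; true-score variance = 2.38 + 2.6 = 4.98; composite reliability = 0.8893.
Mean component reliability = 0.7933.
Difference = 0.8893 − 0.7933 = 0.096.

0.096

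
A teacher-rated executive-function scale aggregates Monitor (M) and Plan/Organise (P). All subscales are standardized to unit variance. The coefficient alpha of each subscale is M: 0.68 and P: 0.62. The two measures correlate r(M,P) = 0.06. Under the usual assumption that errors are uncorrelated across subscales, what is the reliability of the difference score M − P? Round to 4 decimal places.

Var(M−P) = 1 + 1 − 2·0.06 = 2 − 0.12 = 1.88.
Because errors are independent across components, Cov(Tᵢ,Tⱼ) = Cov(Xᵢ,Xⱼ); the off-diagonal part of the true-score variance is the same as above.
True-score variance = [0.68 + 0.62] − 0.12 = 1.3 − 0.12 = 1.18.
Reliability = 1.18 / 1.88 = 0.6277.

0.6277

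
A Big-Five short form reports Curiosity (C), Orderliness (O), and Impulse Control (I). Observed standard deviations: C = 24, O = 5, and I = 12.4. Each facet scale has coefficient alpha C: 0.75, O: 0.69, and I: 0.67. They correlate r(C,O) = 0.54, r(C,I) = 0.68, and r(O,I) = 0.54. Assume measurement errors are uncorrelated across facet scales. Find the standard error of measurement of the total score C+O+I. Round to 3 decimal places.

14.230

Var(total) = 754.76 + 601.296 = 1356.06.
True-score variance = 552.269 + 601.296 = 1153.57, so reliability = 0.8507.
Error variance = 1356.06 − 1153.57 = 202.491; SEM = √202.491 = 14.230.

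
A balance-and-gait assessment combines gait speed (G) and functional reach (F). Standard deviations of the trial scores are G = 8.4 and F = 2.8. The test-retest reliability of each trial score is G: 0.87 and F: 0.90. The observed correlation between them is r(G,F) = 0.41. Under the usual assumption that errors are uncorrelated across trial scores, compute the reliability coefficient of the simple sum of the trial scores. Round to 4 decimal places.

0.8981

Var(G+F) = 8.4² + 2.8² + 2·[8.4·2.8·0.41] = 78.4 + 19.2864 = 97.6864.
With uncorrelated errors the cross-covariances are all true-score covariance, so they carry over unchanged; only the diagonal terms shrink to ρᵢσᵢ².
True-score variance = [8.4²·0.87 + 2.8²·0.90] + 19.2864 = 68.4432 + 19.2864 = 87.7296.
Reliability = 87.7296 / 97.6864 = 0.8981.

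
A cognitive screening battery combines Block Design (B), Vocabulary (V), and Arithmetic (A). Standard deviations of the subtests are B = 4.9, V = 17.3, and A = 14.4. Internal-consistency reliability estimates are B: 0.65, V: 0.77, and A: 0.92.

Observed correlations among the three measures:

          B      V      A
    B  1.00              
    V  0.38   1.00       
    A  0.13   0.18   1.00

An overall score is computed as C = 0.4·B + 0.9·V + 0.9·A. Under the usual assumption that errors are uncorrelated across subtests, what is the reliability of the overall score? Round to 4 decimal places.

Var(C) = 0.4²·4.9² + 0.9²·17.3² + 0.9²·14.4² + 2·[0.36·4.9·17.3·0.38 + 0.36·4.9·14.4·0.13 + 0.81·17.3·14.4·0.18] = 414.228 + 102.441 = 516.669.
Under uncorrelated errors the observed covariances equal the true-score covariances, so only the own-variance terms attenuate.
True-score variance = [0.4²·4.9²·0.65 + 0.9²·17.3²·0.77 + 0.9²·14.4²·0.92] + 102.441 = 343.689 + 102.441 = 446.13.
Reliability = 446.13 / 516.669 = 0.8635.

0.8635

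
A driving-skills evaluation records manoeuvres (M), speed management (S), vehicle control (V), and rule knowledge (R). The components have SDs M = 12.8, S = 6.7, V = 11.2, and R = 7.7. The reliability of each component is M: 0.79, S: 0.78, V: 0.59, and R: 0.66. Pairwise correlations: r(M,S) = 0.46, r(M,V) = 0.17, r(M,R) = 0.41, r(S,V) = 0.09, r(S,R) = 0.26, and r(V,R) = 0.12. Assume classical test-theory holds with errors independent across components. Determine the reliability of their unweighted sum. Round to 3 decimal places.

0.825

Var(M+S+V+R) = 12.8² + 6.7² + 11.2² + 7.7² + 2·[12.8·6.7·0.46 + 12.8·11.2·0.17 + 12.8·7.7·0.41 + 6.7·11.2·0.09 + 6.7·7.7·0.26 + 11.2·7.7·0.12] = 393.46 + 269.492 = 662.952.
Because errors are independent across components, Cov(Tᵢ,Tⱼ) = Cov(Xᵢ,Xⱼ); the off-diagonal part of the true-score variance is the same as above.
True-score variance = [12.8²·0.79 + 6.7²·0.78 + 11.2²·0.59 + 7.7²·0.66] + 269.492 = 277.589 + 269.492 = 547.081.
Reliability = 547.081 / 662.952 = 0.825.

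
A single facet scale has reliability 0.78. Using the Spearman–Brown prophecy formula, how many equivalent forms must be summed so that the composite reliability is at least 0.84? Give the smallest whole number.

k ≥ ρ*(1−ρ₁)/(ρ₁(1−ρ*)) = 0.84·0.22 / (0.78·0.16) = 1.481.
Smallest integer k = 2.

2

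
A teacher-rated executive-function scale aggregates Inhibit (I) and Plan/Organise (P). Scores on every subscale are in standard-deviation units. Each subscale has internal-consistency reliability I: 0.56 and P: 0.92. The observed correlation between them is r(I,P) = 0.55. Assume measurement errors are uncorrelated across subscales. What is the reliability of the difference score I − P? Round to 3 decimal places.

Var(I−P) = 1 + 1 − 2·0.55 = 2 − 1.1 = 0.9.
Because errors are independent across components, Cov(Tᵢ,Tⱼ) = Cov(Xᵢ,Xⱼ); the off-diagonal part of the true-score variance is the same as above.
True-score variance = [0.56 + 0.92] − 1.1 = 1.48 − 1.1 = 0.38.
Reliability = 0.38 / 0.9 = 0.422.

0.422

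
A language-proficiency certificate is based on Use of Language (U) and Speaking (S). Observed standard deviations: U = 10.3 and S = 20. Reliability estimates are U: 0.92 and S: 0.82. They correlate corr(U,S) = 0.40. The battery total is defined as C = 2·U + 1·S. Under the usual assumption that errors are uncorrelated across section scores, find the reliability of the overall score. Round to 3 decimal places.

Var(C) = 2²·10.3² + 20² + 2·[2·10.3·20·0.40] = 824.36 + 329.6 = 1153.96.
With uncorrelated errors the cross-covariances are all true-score covariance, so they carry over unchanged; only the diagonal terms shrink to ρᵢσᵢ².
True-score variance = [2²·10.3²·0.92 + 20²·0.82] + 329.6 = 718.411 + 329.6 = 1048.01.
Reliability = 1048.01 / 1153.96 = 0.908.

0.908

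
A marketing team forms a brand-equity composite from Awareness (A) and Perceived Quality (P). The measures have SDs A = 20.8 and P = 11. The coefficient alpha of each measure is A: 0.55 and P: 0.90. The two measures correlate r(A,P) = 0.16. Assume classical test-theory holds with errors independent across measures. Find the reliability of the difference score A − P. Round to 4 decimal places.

Var(A−P) = 20.8² + 11² − 2·20.8·11·0.16 = 553.64 − 73.216 = 480.424.
Because errors are independent across components, Cov(Tᵢ,Tⱼ) = Cov(Xᵢ,Xⱼ); the off-diagonal part of the true-score variance is the same as above.
True-score variance = [20.8²·0.55 + 11²·0.90] − 73.216 = 346.852 − 73.216 = 273.636.
Reliability = 273.636 / 480.424 = 0.5696.

0.5696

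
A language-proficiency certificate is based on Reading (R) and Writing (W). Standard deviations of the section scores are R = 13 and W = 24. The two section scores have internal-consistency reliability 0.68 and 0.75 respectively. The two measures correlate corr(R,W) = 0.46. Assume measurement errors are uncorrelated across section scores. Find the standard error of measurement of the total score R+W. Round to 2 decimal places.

14.07

Var(total) = 745 + 287.04 = 1032.04.
True-score variance = 546.92 + 287.04 = 833.96, so reliability = 0.8081.
Error variance = 1032.04 − 833.96 = 198.08; SEM = √198.08 = 14.07.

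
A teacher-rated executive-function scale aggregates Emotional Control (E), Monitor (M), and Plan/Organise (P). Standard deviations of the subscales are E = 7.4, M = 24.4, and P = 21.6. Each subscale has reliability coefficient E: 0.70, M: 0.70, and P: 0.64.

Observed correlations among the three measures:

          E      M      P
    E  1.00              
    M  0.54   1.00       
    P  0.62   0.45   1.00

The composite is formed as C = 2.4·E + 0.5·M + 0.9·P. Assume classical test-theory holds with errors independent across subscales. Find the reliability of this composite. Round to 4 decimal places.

0.8397

Var(C) = 2.4²·7.4² + 0.5²·24.4² + 0.9²·21.6² + 2·[1.2·7.4·24.4·0.54 + 2.16·7.4·21.6·0.62 + 0.45·24.4·21.6·0.45] = 842.171 + 875.572 = 1717.74.
With uncorrelated errors the cross-covariances are all true-score covariance, so they carry over unchanged; only the diagonal terms shrink to ρᵢσᵢ².
True-score variance = [2.4²·7.4²·0.70 + 0.5²·24.4²·0.70 + 0.9²·21.6²·0.64] + 875.572 = 566.845 + 875.572 = 1442.42.
Reliability = 1442.42 / 1717.74 = 0.8397.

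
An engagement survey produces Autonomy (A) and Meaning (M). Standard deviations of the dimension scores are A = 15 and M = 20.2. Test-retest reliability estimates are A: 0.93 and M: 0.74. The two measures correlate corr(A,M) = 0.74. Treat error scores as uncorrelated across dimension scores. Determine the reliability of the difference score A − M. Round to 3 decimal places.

0.340

Var(A−M) = 15² + 20.2² − 2·15·20.2·0.74 = 633.04 − 448.44 = 184.6.
Under uncorrelated errors the observed covariances equal the true-score covariances, so only the own-variance terms attenuate.
True-score variance = [15²·0.93 + 20.2²·0.74] − 448.44 = 511.2 − 448.44 = 62.7596.
Reliability = 62.7596 / 184.6 = 0.340.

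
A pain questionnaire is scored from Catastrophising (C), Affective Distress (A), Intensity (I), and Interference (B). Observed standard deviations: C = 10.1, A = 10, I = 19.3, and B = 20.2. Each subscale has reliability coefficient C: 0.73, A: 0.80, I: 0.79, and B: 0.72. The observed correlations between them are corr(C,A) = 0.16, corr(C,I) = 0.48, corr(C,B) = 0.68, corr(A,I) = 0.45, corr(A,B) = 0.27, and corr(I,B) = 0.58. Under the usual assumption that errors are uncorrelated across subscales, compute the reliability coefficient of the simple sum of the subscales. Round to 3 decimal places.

Var(C+A+I+B) = 10.1² + 10² + 19.3² + 20.2² + 2·[10.1·10·0.16 + 10.1·19.3·0.48 + 10.1·20.2·0.68 + 10·19.3·0.45 + 10·20.2·0.27 + 19.3·20.2·0.58] = 982.54 + 1231.94 = 2214.48.
With uncorrelated errors the cross-covariances are all true-score covariance, so they carry over unchanged; only the diagonal terms shrink to ρᵢσᵢ².
True-score variance = [10.1²·0.73 + 10²·0.80 + 19.3²·0.79 + 20.2²·0.72] + 1231.94 = 742.523 + 1231.94 = 1974.46.
Reliability = 1974.46 / 2214.48 = 0.892.

0.892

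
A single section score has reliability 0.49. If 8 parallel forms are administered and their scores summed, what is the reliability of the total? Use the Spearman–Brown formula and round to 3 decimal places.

0.885

ρ_k = kρ / (1 + (k−1)ρ) = 8·0.49 / (1 + 7·0.49) = 3.920 / 4.430 = 0.885.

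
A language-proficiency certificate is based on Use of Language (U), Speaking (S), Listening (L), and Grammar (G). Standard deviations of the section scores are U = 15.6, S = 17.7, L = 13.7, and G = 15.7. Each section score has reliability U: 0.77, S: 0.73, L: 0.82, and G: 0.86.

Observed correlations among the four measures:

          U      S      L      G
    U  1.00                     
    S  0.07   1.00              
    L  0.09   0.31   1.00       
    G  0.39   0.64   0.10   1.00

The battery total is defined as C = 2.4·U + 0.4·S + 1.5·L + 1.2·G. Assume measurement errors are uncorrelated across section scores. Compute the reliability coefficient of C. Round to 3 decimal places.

Var(C) = 2.4²·15.6² + 0.4²·17.7² + 1.5²·13.7² + 1.2²·15.7² + 2·[0.96·15.6·17.7·0.07 + 3.6·15.6·13.7·0.09 + 2.88·15.6·15.7·0.39 + 0.6·17.7·13.7·0.31 + 0.48·17.7·15.7·0.64 + 1.8·13.7·15.7·0.10] = 2229.13 + 1064.16 = 3293.29.
Under uncorrelated errors the observed covariances equal the true-score covariances, so only the own-variance terms attenuate.
True-score variance = [2.4²·15.6²·0.77 + 0.4²·17.7²·0.73 + 1.5²·13.7²·0.82 + 1.2²·15.7²·0.86] + 1064.16 = 1767.48 + 1064.16 = 2831.65.
Reliability = 2831.65 / 3293.29 = 0.860.

0.860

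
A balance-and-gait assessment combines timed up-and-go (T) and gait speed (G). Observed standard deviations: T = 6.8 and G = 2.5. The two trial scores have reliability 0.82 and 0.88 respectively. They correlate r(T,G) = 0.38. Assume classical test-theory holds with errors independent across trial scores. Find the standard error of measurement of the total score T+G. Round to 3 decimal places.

Var(total) = 52.49 + 12.92 = 65.41.
True-score variance = 43.4168 + 12.92 = 56.3368, so reliability = 0.8613.
Error variance = 65.41 − 56.3368 = 9.0732; SEM = √9.0732 = 3.012.

3.012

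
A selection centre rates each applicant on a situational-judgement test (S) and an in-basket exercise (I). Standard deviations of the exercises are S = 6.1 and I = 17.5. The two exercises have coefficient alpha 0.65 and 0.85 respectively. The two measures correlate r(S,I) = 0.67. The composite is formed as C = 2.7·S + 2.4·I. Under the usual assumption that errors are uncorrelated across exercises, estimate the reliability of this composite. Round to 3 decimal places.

0.879

Var(C) = 2.7²·6.1² + 2.4²·17.5² + 2·[6.48·6.1·17.5·0.67] = 2035.26 + 926.932 = 2962.19.
Under uncorrelated errors the observed covariances equal the true-score covariances, so only the own-variance terms attenuate.
True-score variance = [2.7²·6.1²·0.65 + 2.4²·17.5²·0.85] + 926.932 = 1675.72 + 926.932 = 2602.65.
Reliability = 2602.65 / 2962.19 = 0.879.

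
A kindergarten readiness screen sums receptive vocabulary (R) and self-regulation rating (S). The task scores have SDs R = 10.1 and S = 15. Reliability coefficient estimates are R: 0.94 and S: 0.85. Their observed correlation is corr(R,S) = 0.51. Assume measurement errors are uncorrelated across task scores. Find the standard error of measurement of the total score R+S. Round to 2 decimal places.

Var(total) = 327.01 + 154.53 = 481.54.
True-score variance = 287.139 + 154.53 = 441.669, so reliability = 0.9172.
Error variance = 481.54 − 441.669 = 39.8706; SEM = √39.8706 = 6.31.

6.31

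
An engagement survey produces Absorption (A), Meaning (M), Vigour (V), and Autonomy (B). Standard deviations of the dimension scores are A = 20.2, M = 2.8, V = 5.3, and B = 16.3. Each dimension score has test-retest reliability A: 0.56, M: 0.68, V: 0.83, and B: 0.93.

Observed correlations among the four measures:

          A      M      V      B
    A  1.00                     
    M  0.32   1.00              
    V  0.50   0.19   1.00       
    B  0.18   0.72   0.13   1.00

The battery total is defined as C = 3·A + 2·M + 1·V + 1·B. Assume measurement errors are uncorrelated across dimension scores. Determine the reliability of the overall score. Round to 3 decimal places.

Var(C) = 3²·20.2² + 2²·2.8² + 5.3² + 16.3² + 2·[6·20.2·2.8·0.32 + 3·20.2·5.3·0.50 + 3·20.2·16.3·0.18 + 2·2.8·5.3·0.19 + 2·2.8·16.3·0.72 + 5.3·16.3·0.13] = 3997.5 + 1059.15 = 5056.65.
Because errors are independent across components, Cov(Tᵢ,Tⱼ) = Cov(Xᵢ,Xⱼ); the off-diagonal part of the true-score variance is the same as above.
True-score variance = [3²·20.2²·0.56 + 2²·2.8²·0.68 + 5.3²·0.83 + 16.3²·0.93] + 1059.15 = 2348.25 + 1059.15 = 3407.41.
Reliability = 3407.41 / 5056.65 = 0.674.

0.674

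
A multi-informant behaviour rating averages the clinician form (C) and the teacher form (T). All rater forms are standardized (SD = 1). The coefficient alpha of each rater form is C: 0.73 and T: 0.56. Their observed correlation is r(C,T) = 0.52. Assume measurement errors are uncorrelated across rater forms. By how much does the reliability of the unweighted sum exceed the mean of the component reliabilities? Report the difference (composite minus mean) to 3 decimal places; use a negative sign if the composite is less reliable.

0.121

Var(sum) = 2 + 1.04 = 3.04; true-score variance = 1.29 + 1.04 = 2.33; composite reliability = 0.7664.
Mean component reliability = 0.6450.
Difference = 0.7664 − 0.6450 = 0.121.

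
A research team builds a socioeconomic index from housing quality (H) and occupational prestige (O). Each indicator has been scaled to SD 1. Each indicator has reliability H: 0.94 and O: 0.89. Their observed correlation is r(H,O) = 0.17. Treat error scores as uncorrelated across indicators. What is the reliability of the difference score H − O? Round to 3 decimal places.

0.898

Var(H−O) = 1 + 1 − 2·0.17 = 2 − 0.34 = 1.66.
Because errors are independent across components, Cov(Tᵢ,Tⱼ) = Cov(Xᵢ,Xⱼ); the off-diagonal part of the true-score variance is the same as above.
True-score variance = [0.94 + 0.89] − 0.34 = 1.83 − 0.34 = 1.49.
Reliability = 1.49 / 1.66 = 0.898.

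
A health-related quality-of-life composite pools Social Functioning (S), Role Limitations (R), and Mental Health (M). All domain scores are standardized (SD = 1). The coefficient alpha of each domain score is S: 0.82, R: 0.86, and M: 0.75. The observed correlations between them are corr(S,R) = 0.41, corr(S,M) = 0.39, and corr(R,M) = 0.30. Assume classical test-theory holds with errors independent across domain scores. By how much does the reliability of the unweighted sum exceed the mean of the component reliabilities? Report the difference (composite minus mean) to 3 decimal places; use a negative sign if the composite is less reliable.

Var(sum) = 3 + 2.2 = 5.2; true-score variance = 2.43 + 2.2 = 4.63; composite reliability = 0.8904.
Mean component reliability = 0.8100.
Difference = 0.8904 − 0.8100 = 0.080.

0.080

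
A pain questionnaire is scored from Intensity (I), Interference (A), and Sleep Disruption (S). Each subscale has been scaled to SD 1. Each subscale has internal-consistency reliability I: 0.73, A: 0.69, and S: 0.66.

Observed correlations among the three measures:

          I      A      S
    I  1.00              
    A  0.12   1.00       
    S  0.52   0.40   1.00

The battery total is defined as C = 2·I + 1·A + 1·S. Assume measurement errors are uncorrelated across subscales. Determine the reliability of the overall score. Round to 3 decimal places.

Var(C) = 2² + 1 + 1 + 2·[2·0.12 + 2·0.52 + 0.40] = 6 + 3.36 = 9.36.
Under uncorrelated errors the observed covariances equal the true-score covariances, so only the own-variance terms attenuate.
True-score variance = [2²·0.73 + 0.69 + 0.66] + 3.36 = 4.27 + 3.36 = 7.63.
Reliability = 7.63 / 9.36 = 0.815.

0.815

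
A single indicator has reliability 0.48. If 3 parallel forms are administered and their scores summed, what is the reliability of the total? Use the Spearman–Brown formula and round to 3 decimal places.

ρ_k = kρ / (1 + (k−1)ρ) = 3·0.48 / (1 + 2·0.48) = 1.440 / 1.960 = 0.735.

0.735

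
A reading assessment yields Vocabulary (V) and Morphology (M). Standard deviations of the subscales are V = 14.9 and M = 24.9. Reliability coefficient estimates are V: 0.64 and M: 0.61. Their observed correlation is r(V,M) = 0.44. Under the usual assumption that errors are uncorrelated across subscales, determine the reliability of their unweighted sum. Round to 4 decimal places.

Var(V+M) = 14.9² + 24.9² + 2·[14.9·24.9·0.44] = 842.02 + 326.489 = 1168.51.
With uncorrelated errors the cross-covariances are all true-score covariance, so they carry over unchanged; only the diagonal terms shrink to ρᵢσᵢ².
True-score variance = [14.9²·0.64 + 24.9²·0.61] + 326.489 = 520.293 + 326.489 = 846.781.
Reliability = 846.781 / 1168.51 = 0.7247.

0.7247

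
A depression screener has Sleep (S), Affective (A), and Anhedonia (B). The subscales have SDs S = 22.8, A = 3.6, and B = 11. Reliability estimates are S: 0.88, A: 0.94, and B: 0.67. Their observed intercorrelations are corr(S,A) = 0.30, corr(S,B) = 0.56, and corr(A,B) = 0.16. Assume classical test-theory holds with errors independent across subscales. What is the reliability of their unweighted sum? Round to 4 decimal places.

0.8966

Var(S+A+B) = 22.8² + 3.6² + 11² + 2·[22.8·3.6·0.30 + 22.8·11·0.56 + 3.6·11·0.16] = 653.8 + 342.816 = 996.616.
Because errors are independent across components, Cov(Tᵢ,Tⱼ) = Cov(Xᵢ,Xⱼ); the off-diagonal part of the true-score variance is the same as above.
True-score variance = [22.8²·0.88 + 3.6²·0.94 + 11²·0.67] + 342.816 = 550.712 + 342.816 = 893.528.
Reliability = 893.528 / 996.616 = 0.8966.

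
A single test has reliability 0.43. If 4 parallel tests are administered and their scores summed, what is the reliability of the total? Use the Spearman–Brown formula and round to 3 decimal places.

0.751

ρ_k = kρ / (1 + (k−1)ρ) = 4·0.43 / (1 + 3·0.43) = 1.720 / 2.290 = 0.751.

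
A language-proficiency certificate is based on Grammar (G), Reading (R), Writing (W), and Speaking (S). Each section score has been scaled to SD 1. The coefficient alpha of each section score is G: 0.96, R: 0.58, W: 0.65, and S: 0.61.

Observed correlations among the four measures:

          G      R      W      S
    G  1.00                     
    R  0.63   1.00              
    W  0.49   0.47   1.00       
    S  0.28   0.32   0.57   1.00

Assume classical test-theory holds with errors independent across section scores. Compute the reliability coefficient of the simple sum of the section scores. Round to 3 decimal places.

Var(G+R+W+S) = 4 + 2·[0.63 + 0.49 + 0.28 + 0.47 + 0.32 + 0.57] = 4 + 5.52 = 9.52.
Under uncorrelated errors the observed covariances equal the true-score covariances, so only the own-variance terms attenuate.
True-score variance = [0.96 + 0.58 + 0.65 + 0.61] + 5.52 = 2.8 + 5.52 = 8.32.
Reliability = 8.32 / 9.52 = 0.874.

0.874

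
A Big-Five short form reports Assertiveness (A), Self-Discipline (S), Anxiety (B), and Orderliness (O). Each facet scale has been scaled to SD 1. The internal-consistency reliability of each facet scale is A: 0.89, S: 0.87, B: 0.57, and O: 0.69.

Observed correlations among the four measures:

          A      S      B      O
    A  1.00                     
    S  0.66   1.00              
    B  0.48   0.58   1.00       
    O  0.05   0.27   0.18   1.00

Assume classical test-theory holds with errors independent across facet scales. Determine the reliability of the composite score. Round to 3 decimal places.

0.884

Var(A+S+B+O) = 4 + 2·[0.66 + 0.48 + 0.05 + 0.58 + 0.27 + 0.18] = 4 + 4.44 = 8.44.
With uncorrelated errors the cross-covariances are all true-score covariance, so they carry over unchanged; only the diagonal terms shrink to ρᵢσᵢ².
True-score variance = [0.89 + 0.87 + 0.57 + 0.69] + 4.44 = 3.02 + 4.44 = 7.46.
Reliability = 7.46 / 8.44 = 0.884.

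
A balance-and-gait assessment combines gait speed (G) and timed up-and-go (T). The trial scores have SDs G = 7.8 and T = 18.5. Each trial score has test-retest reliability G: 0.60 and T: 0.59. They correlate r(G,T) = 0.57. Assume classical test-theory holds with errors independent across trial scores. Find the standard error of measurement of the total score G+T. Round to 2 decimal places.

12.83

Var(total) = 403.09 + 164.502 = 567.592.
True-score variance = 238.431 + 164.502 = 402.933, so reliability = 0.7099.
Error variance = 567.592 − 402.933 = 164.658; SEM = √164.658 = 12.83.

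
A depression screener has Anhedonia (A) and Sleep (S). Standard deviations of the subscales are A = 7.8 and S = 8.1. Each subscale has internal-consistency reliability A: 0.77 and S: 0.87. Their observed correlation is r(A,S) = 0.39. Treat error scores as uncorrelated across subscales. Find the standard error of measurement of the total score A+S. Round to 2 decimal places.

4.75

Var(total) = 126.45 + 49.2804 = 175.73.
True-score variance = 103.928 + 49.2804 = 153.208, so reliability = 0.8718.
Error variance = 175.73 − 153.208 = 22.5225; SEM = √22.5225 = 4.75.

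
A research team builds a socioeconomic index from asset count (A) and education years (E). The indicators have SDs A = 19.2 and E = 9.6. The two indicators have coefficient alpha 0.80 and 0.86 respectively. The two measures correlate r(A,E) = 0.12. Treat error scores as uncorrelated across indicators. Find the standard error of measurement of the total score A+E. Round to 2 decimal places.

9.31

Var(total) = 460.8 + 44.2368 = 505.037.
True-score variance = 374.17 + 44.2368 = 418.406, so reliability = 0.8285.
Error variance = 505.037 − 418.406 = 86.6304; SEM = √86.6304 = 9.31.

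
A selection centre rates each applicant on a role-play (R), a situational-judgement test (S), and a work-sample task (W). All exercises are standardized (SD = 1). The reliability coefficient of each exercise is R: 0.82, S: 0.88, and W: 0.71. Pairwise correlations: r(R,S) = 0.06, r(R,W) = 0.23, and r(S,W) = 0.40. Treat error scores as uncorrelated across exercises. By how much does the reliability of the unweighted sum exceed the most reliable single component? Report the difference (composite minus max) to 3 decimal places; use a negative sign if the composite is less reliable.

-0.015

Var(sum) = 3 + 1.38 = 4.38; true-score variance = 2.41 + 1.38 = 3.79; composite reliability = 0.8653.
Max component reliability = 0.8800.
Difference = 0.8653 − 0.8800 = -0.015.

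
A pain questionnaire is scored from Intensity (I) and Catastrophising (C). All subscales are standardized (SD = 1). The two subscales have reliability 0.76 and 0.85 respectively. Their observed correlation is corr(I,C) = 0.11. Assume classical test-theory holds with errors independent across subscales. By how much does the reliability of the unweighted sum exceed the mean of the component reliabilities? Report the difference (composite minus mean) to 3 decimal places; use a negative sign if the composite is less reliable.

0.019

Var(sum) = 2 + 0.22 = 2.22; true-score variance = 1.61 + 0.22 = 1.83; composite reliability = 0.8243.
Mean component reliability = 0.8050.
Difference = 0.8243 − 0.8050 = 0.019.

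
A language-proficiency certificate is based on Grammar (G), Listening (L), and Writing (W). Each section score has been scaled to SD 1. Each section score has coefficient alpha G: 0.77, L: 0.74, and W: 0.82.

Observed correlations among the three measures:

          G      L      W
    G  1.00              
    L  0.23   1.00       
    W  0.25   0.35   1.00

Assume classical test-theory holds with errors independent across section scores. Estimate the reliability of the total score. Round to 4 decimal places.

Var(G+L+W) = 3 + 2·[0.23 + 0.25 + 0.35] = 3 + 1.66 = 4.66.
With uncorrelated errors the cross-covariances are all true-score covariance, so they carry over unchanged; only the diagonal terms shrink to ρᵢσᵢ².
True-score variance = [0.77 + 0.74 + 0.82] + 1.66 = 2.33 + 1.66 = 3.99.
Reliability = 3.99 / 4.66 = 0.8562.

0.8562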